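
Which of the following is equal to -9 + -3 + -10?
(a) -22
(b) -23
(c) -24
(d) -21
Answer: a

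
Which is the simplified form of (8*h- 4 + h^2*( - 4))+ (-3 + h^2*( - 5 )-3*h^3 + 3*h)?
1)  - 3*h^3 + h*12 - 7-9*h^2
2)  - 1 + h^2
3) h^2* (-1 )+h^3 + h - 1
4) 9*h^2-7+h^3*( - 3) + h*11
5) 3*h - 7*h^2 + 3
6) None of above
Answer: 6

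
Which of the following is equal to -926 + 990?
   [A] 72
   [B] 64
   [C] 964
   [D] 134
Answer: B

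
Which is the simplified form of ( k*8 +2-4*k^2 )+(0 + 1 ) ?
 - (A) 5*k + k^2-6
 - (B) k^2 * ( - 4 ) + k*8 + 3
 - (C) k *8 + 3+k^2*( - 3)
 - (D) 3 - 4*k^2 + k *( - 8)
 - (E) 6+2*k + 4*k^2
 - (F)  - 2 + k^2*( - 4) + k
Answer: B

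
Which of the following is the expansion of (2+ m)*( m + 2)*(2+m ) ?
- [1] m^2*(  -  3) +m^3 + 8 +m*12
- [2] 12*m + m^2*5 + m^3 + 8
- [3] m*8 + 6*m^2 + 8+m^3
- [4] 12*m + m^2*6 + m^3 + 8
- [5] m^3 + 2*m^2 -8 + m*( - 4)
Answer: 4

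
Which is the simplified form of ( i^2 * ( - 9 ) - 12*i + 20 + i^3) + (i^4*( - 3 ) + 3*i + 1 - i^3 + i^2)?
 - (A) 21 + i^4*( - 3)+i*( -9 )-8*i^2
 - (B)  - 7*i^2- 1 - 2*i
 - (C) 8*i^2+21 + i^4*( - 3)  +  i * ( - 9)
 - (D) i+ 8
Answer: A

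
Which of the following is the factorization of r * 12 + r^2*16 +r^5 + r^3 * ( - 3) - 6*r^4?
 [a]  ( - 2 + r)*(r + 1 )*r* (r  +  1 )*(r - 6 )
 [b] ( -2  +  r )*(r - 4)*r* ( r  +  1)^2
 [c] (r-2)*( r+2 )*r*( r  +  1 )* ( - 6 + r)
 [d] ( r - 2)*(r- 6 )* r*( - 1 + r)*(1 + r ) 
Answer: a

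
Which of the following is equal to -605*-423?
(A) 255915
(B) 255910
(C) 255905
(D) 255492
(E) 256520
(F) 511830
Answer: A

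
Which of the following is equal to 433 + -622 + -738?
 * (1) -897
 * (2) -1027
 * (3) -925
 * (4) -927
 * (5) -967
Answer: 4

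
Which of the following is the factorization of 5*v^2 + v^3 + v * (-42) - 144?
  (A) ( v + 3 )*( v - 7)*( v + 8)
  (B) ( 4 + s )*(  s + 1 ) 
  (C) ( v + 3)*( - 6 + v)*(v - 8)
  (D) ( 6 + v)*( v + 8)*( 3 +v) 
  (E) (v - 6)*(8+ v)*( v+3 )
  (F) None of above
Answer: E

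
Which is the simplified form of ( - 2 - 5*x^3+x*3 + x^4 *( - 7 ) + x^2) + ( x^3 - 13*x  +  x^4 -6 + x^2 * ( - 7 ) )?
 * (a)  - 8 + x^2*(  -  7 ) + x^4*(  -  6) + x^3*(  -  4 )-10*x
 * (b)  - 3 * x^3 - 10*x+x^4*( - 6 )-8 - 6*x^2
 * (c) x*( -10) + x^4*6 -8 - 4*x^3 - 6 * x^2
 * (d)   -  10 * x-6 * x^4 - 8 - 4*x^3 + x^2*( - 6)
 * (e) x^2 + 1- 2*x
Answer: d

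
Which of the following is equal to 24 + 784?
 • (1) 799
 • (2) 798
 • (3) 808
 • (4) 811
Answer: 3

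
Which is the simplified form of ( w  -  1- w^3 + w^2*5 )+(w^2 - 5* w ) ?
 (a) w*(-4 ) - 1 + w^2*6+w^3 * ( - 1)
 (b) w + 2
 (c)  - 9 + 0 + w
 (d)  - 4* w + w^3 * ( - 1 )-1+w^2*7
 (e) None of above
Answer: a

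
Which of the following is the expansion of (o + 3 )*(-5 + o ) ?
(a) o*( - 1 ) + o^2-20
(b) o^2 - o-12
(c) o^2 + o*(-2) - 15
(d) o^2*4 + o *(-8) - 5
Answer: c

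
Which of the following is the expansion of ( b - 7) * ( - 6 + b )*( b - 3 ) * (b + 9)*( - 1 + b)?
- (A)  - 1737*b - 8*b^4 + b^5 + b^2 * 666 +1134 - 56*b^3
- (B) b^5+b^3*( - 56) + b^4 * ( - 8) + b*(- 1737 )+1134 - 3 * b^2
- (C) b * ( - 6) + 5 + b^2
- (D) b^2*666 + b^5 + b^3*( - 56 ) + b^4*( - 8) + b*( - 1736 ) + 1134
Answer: A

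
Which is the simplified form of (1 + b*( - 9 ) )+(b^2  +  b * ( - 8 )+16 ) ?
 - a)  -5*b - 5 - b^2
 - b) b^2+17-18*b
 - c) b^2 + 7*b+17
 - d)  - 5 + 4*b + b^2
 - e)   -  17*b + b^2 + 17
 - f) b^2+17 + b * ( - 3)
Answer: e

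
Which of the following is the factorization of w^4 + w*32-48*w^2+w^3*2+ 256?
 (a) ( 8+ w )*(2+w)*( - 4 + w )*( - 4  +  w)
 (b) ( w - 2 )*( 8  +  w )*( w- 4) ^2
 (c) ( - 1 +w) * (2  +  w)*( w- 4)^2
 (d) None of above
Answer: a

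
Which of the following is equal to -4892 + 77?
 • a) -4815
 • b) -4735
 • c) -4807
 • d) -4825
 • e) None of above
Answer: a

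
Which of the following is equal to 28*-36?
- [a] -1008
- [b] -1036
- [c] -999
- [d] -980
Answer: a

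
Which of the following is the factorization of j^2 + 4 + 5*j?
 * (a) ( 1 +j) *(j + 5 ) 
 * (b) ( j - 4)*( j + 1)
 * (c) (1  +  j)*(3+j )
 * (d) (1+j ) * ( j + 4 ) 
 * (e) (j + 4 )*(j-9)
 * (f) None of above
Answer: d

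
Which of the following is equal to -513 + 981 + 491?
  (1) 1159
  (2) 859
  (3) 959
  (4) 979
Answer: 3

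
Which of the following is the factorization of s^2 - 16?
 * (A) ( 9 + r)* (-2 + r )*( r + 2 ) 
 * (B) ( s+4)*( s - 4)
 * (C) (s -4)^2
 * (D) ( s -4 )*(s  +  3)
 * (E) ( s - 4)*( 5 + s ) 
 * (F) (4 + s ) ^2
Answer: B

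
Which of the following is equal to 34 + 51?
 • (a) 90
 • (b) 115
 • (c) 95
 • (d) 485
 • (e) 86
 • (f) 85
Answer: f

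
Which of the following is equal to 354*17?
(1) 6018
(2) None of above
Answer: 1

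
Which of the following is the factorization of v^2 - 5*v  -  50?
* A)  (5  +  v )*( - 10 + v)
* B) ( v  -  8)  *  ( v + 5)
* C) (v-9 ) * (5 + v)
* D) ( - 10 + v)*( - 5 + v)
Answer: A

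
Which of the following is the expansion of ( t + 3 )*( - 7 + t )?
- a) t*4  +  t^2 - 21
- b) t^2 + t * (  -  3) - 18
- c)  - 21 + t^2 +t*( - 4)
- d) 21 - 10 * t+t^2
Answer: c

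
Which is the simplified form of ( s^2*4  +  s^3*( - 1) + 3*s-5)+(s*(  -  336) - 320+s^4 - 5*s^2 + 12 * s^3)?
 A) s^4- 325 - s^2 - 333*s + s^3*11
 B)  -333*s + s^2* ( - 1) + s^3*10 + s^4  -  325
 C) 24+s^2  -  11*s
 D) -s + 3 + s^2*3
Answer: A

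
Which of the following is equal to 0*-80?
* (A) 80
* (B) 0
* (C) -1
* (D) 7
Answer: B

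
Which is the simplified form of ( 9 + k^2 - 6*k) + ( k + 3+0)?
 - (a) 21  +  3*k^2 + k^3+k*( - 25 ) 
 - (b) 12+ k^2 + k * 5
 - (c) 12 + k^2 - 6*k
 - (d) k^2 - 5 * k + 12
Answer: d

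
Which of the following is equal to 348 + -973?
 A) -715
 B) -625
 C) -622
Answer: B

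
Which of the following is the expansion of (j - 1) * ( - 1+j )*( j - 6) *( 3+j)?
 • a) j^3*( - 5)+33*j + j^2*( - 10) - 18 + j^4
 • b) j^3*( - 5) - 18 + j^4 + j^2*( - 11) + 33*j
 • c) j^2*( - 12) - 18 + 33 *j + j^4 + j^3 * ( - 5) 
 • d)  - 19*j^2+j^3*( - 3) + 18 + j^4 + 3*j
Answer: b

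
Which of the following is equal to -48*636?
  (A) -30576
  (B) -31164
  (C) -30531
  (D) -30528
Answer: D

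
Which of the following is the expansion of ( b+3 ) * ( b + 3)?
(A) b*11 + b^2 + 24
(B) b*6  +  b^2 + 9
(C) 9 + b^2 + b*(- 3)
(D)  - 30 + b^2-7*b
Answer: B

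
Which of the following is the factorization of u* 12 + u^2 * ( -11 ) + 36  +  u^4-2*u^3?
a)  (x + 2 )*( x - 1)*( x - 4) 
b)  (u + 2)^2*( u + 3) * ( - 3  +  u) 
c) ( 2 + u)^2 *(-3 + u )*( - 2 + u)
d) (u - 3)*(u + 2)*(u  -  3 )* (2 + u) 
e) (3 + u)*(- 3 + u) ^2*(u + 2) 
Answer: d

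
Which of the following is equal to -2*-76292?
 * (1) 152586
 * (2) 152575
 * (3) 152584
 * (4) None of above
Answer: 3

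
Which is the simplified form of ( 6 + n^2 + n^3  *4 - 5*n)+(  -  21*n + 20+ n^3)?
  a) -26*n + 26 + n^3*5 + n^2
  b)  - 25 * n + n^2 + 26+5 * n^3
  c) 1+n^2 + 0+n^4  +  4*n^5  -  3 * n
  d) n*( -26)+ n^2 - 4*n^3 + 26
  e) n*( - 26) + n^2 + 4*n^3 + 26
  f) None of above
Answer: a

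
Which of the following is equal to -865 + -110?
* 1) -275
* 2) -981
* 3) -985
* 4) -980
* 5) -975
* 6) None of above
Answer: 5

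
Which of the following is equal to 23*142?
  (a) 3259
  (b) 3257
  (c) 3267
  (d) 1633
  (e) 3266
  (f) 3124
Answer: e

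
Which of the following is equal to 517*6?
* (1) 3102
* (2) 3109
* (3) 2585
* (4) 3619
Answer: 1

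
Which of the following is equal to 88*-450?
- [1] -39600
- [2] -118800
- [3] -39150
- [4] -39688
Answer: 1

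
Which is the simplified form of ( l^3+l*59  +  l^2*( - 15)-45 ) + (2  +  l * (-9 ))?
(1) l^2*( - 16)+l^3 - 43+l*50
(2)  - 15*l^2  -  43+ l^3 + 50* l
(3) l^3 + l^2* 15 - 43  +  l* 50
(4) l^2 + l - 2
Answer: 2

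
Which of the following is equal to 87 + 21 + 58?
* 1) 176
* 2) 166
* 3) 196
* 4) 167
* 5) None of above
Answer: 2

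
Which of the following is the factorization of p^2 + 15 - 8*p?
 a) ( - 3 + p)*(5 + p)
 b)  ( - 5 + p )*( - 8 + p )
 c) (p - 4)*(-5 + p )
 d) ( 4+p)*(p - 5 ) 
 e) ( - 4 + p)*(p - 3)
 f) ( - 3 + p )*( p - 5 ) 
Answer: f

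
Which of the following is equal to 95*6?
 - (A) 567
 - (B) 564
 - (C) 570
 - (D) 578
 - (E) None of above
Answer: C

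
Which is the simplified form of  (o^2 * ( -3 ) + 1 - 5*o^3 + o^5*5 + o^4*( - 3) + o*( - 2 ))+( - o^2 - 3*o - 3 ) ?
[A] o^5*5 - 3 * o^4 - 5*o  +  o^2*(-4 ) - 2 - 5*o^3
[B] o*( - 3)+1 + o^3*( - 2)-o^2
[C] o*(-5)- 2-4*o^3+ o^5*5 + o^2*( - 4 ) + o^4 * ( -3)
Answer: A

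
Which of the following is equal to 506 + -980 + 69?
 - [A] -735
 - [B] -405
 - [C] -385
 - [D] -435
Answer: B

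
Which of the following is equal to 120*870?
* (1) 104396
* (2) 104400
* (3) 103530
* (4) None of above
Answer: 2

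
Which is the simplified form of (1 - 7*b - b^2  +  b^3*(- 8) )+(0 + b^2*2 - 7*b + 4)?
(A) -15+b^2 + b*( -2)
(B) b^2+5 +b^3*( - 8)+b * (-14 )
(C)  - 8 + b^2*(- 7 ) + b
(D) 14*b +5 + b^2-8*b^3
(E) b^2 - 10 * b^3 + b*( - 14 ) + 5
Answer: B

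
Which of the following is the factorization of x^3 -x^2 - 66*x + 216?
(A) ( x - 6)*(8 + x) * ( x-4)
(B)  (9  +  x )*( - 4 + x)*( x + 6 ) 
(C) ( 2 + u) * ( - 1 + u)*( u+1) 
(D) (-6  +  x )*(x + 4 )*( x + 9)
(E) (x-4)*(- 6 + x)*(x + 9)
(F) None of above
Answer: E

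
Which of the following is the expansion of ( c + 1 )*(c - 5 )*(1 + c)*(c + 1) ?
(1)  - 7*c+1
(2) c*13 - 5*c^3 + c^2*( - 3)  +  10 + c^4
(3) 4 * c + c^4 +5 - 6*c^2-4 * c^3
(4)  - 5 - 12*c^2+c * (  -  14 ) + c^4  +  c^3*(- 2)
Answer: 4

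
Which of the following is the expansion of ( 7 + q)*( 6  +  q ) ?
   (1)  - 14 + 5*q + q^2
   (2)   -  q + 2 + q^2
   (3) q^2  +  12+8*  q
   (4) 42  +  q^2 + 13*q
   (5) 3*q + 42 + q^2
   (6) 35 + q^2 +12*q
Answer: 4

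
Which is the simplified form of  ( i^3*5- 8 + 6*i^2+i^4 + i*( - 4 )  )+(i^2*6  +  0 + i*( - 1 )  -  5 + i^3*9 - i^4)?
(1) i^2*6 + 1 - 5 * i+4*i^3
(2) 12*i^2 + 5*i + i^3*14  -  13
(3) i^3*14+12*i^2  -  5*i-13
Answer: 3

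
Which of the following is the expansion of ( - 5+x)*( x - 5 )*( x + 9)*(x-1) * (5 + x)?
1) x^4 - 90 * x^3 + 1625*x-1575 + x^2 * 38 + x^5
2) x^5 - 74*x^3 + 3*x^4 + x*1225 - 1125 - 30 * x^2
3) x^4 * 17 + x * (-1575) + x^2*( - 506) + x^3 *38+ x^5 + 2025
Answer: 2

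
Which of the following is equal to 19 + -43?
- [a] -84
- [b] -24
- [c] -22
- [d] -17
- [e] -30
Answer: b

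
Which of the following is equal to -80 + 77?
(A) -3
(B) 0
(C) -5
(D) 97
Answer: A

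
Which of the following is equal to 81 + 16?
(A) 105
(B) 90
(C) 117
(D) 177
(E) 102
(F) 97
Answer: F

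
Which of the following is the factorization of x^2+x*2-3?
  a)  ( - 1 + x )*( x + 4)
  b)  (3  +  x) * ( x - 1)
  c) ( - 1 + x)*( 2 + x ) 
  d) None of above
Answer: b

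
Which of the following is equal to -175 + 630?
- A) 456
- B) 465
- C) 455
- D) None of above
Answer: C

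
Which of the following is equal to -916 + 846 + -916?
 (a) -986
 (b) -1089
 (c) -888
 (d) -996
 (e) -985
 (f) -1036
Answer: a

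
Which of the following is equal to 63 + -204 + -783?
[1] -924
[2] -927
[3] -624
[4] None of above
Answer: 1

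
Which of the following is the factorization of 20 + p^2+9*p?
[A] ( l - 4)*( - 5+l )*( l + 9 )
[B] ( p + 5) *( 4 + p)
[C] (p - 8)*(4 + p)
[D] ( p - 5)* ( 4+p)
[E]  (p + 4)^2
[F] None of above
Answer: B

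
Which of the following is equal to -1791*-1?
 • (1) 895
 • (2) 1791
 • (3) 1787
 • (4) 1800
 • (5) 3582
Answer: 2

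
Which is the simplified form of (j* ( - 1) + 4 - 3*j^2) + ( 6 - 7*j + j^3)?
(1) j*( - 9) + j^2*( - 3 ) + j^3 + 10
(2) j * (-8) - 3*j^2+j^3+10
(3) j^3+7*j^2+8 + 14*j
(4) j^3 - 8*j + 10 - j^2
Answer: 2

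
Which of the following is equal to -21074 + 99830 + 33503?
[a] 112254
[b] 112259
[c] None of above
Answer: b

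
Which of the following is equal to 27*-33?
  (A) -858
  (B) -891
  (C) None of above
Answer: B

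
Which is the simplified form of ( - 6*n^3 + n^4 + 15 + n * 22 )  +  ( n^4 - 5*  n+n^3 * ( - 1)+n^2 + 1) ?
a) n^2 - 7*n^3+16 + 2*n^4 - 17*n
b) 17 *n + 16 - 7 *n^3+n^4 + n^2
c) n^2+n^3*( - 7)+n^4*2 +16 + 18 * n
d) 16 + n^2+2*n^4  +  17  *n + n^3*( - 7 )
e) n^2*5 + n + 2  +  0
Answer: d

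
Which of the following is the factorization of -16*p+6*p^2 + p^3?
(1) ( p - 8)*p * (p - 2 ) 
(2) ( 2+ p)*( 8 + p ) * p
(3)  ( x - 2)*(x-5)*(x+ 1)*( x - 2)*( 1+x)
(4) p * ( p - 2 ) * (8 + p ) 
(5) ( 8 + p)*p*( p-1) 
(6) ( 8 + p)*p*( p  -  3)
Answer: 4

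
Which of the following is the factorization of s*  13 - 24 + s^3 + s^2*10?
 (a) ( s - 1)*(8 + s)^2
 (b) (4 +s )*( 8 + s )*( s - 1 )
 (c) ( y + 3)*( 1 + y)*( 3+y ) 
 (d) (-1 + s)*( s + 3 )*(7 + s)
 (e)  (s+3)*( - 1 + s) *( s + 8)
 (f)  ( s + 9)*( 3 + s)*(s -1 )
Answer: e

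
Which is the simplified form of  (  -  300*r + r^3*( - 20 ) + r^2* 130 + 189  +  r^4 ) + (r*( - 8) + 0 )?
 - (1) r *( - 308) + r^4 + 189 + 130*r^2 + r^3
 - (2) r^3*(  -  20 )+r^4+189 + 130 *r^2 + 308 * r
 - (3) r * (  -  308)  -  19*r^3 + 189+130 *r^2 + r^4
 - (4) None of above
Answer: 4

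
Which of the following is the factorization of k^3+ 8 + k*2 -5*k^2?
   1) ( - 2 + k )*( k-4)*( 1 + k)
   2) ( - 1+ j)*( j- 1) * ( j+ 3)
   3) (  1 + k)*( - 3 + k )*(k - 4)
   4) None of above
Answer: 1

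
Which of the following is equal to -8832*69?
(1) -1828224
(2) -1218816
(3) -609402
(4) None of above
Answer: 4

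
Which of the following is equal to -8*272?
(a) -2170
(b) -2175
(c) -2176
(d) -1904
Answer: c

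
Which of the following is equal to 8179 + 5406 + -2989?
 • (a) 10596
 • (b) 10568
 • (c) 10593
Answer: a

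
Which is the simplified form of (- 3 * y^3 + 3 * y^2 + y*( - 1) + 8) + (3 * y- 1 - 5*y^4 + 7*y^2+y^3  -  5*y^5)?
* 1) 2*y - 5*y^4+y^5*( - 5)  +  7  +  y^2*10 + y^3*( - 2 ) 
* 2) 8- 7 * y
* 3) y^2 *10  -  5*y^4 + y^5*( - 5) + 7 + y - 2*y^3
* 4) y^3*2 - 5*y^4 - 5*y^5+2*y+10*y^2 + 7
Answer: 1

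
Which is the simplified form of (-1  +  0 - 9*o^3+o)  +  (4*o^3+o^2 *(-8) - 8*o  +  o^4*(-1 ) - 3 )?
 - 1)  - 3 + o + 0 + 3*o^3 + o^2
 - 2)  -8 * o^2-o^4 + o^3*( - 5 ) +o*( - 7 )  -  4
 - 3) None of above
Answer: 2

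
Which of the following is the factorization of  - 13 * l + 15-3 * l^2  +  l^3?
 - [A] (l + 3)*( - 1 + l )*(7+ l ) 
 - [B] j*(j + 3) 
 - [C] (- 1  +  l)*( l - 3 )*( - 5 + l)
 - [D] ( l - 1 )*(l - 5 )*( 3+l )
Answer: D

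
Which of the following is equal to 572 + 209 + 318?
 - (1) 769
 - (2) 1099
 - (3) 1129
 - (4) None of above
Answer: 2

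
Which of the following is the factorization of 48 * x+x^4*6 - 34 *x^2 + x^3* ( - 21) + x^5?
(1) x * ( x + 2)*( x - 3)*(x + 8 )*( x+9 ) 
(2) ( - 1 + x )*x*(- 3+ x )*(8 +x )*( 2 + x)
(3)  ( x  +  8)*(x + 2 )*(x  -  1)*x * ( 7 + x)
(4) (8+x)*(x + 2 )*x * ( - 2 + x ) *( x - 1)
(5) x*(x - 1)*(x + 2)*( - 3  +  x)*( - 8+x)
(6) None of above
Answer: 2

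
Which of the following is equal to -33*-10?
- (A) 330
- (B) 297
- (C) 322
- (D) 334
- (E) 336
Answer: A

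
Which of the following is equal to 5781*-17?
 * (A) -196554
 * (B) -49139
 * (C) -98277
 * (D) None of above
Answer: C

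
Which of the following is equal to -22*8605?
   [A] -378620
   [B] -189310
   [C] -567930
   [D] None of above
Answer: B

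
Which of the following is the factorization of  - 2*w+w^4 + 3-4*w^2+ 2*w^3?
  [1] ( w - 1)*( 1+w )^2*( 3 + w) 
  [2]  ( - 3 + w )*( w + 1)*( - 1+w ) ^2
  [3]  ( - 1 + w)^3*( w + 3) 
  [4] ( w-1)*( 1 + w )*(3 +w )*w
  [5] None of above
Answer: 5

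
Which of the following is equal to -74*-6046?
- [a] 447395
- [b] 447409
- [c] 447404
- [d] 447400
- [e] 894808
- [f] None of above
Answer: c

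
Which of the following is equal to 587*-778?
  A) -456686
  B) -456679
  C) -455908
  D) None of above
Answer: A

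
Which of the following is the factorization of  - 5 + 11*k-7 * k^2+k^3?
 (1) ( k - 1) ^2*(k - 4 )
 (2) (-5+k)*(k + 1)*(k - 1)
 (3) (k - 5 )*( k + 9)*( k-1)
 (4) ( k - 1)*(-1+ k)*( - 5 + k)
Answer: 4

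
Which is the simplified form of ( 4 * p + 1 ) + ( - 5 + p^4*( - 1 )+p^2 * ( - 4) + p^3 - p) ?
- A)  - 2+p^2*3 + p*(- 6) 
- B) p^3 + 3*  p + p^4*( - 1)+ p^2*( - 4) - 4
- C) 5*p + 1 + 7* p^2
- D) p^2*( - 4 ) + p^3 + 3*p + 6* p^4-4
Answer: B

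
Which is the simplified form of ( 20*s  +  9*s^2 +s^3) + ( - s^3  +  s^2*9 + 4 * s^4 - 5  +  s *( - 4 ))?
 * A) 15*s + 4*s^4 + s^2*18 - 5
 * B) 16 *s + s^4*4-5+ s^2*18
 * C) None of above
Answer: B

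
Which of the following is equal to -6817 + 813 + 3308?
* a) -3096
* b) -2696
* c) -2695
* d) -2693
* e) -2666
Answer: b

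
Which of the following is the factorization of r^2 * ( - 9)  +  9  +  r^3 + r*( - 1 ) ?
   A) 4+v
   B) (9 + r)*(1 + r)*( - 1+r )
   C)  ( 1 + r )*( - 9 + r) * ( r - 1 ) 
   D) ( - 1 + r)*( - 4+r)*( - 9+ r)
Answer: C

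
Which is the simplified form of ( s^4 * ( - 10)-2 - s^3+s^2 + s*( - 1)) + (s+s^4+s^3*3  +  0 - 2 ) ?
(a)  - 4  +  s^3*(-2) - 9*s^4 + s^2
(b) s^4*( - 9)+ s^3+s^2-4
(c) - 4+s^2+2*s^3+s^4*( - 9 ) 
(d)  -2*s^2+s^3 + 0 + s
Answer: c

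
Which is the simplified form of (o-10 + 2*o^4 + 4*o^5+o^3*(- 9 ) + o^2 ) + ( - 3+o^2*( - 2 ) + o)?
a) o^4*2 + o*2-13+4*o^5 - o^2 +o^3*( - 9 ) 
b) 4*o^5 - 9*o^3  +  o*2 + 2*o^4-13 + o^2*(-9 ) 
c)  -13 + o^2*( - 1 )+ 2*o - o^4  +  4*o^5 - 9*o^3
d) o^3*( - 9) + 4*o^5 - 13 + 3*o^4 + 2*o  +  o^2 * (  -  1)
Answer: a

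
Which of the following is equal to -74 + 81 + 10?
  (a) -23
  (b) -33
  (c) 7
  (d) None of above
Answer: d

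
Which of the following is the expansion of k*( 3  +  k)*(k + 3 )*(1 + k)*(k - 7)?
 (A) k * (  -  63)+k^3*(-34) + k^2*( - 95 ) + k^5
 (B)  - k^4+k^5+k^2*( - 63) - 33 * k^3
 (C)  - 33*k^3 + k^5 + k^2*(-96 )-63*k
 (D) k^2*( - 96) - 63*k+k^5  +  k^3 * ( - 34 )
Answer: D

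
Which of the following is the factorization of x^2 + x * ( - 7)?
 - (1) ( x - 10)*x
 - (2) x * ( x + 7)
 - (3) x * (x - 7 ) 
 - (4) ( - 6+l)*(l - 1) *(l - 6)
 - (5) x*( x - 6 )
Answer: 3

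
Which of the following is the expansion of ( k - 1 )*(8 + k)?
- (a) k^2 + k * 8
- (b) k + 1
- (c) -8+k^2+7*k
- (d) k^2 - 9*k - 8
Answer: c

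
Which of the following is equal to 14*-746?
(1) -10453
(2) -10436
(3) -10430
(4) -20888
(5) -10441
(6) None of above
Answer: 6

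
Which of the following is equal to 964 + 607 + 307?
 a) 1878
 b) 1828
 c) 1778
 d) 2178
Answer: a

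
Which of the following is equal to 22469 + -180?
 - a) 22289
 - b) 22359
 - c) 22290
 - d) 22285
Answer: a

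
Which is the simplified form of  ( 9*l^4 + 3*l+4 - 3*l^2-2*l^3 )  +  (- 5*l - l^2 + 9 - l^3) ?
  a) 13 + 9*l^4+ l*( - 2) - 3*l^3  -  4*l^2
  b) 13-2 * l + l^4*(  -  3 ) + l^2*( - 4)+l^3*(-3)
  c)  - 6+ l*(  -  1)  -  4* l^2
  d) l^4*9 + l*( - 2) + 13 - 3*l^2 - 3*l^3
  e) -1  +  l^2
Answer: a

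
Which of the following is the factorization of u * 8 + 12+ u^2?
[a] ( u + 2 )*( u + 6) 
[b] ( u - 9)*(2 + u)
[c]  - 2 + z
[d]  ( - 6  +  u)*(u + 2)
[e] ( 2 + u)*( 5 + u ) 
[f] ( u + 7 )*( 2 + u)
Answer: a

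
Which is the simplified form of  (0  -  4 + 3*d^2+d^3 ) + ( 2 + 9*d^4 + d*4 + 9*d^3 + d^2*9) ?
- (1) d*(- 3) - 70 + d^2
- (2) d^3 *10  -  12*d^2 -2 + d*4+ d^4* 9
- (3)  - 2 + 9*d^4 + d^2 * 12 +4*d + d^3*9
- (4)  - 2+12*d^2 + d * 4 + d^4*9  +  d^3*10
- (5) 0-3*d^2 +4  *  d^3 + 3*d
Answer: 4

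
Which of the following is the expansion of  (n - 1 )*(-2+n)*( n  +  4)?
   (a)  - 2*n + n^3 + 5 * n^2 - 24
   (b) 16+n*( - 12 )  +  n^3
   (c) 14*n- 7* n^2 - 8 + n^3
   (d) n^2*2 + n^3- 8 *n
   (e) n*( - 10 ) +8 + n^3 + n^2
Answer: e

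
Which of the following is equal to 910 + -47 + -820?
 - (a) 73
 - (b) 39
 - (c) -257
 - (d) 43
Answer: d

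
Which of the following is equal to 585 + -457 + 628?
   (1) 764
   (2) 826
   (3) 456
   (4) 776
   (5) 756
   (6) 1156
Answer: 5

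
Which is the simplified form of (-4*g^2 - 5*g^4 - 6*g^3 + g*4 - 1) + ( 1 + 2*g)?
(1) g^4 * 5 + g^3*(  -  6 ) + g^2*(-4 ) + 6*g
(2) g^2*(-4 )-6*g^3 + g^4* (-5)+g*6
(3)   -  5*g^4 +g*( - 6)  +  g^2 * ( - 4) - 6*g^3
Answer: 2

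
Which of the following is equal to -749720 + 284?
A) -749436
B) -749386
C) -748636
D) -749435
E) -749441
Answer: A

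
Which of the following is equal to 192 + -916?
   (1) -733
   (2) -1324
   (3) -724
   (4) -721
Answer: 3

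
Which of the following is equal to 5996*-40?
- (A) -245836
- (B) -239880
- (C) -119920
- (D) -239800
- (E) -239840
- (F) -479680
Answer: E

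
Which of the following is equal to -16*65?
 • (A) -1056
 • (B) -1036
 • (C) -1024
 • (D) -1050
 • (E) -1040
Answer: E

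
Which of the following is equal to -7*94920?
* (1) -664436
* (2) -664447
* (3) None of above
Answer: 3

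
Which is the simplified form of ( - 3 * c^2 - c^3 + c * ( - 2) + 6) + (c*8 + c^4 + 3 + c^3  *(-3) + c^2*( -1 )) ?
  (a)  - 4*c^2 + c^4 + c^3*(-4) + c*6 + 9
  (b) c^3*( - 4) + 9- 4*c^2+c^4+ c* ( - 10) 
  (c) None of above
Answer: a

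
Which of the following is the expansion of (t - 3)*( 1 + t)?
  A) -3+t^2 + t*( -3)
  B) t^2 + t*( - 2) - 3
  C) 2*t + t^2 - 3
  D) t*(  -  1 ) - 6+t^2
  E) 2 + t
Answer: B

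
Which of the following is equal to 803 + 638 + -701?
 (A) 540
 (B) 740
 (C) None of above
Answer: B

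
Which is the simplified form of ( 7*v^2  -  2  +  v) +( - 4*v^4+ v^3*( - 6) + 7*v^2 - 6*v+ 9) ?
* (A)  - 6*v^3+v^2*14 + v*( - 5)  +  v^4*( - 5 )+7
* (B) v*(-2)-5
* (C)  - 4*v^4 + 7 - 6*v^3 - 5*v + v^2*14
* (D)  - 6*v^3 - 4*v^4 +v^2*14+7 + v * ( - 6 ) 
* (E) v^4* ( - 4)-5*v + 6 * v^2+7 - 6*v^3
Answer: C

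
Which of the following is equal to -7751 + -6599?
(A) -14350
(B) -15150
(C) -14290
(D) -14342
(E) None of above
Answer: A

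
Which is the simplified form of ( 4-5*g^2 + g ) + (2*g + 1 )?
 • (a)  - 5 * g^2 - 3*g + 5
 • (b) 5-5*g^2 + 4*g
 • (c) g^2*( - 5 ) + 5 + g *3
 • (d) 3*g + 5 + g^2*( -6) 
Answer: c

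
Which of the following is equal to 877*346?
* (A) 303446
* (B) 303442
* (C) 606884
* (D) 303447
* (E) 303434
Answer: B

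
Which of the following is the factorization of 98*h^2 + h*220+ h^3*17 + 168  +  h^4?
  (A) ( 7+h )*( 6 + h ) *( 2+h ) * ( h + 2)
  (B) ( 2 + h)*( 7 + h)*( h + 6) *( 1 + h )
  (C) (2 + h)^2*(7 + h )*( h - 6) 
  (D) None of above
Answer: A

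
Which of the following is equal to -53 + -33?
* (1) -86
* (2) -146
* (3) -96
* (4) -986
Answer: 1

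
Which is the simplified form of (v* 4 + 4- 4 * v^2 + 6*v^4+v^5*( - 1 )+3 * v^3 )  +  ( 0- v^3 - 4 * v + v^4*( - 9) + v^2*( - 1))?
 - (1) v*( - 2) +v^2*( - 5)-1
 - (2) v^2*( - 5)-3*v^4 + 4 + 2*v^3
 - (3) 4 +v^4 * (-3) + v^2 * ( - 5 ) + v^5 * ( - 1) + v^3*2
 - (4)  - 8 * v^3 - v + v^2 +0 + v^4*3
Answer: 3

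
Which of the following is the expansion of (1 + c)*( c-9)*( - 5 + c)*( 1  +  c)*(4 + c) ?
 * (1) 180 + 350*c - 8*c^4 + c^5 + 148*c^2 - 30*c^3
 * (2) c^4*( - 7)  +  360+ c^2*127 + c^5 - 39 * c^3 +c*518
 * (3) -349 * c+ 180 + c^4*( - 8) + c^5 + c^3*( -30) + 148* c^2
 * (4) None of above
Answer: 4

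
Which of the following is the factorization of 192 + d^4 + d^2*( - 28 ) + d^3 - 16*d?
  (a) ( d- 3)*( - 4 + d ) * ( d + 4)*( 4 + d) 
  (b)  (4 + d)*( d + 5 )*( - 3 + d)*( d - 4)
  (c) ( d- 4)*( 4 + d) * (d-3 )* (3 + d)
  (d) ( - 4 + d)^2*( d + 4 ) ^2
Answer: a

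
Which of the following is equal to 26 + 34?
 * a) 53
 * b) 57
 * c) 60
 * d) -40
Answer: c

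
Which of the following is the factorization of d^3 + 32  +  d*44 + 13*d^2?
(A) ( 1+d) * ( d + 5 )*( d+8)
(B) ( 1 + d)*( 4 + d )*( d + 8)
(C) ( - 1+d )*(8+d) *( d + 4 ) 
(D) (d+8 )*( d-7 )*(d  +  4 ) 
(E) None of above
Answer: B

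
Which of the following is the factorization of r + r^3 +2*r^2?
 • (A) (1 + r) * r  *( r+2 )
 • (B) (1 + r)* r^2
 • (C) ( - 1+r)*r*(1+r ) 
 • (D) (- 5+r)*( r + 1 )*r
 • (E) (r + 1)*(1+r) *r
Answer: E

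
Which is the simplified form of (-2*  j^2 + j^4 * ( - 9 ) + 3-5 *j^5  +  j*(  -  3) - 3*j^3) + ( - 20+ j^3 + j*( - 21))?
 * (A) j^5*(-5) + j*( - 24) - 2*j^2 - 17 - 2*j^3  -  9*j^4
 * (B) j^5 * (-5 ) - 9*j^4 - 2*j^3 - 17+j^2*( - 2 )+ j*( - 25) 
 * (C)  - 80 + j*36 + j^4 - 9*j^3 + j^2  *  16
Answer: A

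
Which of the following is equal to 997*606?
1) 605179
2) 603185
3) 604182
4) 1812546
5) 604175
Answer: 3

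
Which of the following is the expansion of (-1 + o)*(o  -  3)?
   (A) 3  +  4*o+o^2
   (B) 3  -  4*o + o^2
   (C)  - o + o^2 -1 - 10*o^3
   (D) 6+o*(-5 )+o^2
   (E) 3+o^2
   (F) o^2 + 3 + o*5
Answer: B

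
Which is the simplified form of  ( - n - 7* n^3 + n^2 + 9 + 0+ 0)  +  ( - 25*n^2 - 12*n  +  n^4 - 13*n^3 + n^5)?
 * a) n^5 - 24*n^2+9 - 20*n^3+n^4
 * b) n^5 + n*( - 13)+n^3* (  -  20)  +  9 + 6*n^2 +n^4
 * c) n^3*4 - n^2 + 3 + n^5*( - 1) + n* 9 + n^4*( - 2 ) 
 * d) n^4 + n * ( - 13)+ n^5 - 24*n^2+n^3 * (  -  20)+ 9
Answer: d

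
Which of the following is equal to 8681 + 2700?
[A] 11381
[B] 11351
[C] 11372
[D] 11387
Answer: A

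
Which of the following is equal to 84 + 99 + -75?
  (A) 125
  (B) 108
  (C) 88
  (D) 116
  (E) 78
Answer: B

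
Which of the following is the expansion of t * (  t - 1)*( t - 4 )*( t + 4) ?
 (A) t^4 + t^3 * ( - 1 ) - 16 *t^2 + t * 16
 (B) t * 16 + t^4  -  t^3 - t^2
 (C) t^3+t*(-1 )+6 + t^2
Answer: A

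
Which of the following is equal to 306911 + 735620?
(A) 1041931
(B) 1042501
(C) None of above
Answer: C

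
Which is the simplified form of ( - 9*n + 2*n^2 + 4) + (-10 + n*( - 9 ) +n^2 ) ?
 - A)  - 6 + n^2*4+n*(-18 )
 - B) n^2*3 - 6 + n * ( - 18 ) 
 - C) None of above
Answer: B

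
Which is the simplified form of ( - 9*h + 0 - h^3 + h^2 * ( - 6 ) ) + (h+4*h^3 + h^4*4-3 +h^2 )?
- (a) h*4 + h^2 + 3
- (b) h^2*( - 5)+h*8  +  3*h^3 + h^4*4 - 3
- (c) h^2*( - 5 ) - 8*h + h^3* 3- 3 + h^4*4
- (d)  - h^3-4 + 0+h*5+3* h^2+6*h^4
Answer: c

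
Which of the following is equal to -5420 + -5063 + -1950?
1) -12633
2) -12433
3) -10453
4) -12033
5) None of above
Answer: 2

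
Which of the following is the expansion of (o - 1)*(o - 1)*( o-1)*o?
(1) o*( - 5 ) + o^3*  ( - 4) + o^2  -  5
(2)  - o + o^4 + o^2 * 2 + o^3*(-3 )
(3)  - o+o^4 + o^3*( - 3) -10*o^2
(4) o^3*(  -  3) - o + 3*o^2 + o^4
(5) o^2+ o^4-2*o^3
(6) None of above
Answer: 4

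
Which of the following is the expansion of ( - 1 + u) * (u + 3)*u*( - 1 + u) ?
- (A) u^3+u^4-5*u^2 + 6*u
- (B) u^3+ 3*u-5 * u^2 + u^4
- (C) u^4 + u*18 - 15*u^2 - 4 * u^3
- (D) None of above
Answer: B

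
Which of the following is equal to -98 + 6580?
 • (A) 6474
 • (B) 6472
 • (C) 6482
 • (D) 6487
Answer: C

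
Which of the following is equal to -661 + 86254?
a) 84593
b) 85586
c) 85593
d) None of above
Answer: c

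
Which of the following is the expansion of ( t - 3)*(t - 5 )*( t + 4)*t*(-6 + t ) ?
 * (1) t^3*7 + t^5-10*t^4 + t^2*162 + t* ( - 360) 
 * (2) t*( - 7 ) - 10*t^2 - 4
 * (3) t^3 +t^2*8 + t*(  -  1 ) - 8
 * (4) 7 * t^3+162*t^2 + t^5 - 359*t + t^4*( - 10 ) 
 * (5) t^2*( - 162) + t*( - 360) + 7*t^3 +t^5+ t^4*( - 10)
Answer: 1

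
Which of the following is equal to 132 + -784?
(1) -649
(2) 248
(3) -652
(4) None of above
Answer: 3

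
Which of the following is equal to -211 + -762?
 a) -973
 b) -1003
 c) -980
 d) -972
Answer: a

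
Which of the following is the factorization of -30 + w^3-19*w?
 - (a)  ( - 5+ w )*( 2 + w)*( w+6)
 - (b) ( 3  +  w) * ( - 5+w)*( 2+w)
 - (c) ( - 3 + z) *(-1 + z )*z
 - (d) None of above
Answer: b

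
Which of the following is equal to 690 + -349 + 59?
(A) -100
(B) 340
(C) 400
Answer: C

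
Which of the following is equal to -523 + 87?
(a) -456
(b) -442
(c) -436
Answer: c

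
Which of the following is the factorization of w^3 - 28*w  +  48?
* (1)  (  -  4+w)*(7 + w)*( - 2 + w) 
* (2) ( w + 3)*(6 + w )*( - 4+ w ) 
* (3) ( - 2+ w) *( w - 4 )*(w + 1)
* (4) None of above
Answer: 4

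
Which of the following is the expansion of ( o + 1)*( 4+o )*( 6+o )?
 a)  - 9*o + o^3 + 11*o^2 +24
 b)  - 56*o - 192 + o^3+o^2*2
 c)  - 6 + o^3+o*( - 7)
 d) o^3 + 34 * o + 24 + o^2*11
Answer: d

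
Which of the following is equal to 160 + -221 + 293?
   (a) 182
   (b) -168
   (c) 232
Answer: c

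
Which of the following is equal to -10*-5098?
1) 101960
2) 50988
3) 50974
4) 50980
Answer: 4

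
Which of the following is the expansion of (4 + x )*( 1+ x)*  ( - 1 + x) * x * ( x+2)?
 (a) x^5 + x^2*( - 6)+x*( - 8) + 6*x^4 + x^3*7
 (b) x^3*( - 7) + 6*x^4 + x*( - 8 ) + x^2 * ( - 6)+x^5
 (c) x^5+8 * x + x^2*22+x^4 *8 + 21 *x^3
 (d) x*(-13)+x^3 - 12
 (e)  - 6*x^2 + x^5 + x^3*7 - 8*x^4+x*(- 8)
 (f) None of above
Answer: a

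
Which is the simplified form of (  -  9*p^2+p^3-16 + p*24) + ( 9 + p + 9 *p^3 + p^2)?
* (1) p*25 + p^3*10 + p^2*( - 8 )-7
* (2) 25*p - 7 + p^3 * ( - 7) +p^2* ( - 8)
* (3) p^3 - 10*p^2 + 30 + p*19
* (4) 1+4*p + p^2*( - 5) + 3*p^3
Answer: 1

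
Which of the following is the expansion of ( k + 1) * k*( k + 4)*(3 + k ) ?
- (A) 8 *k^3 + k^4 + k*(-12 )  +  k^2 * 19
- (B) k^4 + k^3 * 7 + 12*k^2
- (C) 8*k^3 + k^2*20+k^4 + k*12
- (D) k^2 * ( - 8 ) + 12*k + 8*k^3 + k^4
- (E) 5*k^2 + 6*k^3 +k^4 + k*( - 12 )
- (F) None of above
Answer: F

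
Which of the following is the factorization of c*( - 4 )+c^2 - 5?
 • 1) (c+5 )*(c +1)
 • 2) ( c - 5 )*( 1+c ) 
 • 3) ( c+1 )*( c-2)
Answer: 2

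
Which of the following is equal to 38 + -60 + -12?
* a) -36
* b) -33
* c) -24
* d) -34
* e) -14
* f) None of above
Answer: d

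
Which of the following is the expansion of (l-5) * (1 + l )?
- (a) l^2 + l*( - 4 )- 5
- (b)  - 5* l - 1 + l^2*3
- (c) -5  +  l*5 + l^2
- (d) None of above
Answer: a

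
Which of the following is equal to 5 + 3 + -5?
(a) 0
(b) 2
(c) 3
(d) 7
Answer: c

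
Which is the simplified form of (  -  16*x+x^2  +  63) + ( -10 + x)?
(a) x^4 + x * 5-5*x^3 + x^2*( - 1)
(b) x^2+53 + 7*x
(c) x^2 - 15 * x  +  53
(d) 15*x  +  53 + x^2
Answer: c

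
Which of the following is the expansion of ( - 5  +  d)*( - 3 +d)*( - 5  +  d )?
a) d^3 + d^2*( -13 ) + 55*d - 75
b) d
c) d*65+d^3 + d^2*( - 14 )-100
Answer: a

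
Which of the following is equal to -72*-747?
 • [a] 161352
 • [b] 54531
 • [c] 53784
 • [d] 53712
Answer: c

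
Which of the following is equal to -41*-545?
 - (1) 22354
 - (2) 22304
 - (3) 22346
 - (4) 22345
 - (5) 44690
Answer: 4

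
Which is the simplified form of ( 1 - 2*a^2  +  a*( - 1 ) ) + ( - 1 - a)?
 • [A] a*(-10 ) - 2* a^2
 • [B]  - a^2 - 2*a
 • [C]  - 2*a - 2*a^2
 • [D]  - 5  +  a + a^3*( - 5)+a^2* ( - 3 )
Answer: C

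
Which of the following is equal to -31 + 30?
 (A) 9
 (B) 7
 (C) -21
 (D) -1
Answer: D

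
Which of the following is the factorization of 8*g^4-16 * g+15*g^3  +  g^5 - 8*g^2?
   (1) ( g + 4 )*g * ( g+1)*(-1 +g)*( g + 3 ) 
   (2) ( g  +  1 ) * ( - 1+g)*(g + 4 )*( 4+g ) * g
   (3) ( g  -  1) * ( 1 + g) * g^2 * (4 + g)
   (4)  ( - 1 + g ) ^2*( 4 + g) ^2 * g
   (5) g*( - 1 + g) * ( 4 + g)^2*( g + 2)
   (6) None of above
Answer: 2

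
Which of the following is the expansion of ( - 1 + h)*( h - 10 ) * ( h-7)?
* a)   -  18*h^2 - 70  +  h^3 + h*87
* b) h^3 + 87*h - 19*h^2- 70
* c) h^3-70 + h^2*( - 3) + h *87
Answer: a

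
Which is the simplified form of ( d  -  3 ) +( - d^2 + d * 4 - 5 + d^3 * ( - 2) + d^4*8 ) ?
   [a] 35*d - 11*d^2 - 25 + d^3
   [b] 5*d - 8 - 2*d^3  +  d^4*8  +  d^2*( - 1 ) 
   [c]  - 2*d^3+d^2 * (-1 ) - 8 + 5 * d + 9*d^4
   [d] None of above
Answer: b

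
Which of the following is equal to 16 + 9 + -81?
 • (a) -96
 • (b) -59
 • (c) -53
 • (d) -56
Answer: d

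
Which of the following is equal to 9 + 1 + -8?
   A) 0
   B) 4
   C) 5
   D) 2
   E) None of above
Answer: D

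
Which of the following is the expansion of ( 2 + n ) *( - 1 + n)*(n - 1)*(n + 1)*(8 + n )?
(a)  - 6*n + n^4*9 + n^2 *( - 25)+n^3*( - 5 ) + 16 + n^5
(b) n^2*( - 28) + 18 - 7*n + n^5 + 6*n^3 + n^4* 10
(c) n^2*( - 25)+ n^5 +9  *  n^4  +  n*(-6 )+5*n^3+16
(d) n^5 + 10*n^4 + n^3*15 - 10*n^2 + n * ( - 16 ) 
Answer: c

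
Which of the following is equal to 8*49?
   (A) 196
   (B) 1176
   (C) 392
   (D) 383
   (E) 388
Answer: C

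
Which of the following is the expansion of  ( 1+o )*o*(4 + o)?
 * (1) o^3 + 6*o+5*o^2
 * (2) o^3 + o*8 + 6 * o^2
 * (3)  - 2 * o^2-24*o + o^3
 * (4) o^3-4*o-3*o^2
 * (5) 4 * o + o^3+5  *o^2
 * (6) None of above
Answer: 5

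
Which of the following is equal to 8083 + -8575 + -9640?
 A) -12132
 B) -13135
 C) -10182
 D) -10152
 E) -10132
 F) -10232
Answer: E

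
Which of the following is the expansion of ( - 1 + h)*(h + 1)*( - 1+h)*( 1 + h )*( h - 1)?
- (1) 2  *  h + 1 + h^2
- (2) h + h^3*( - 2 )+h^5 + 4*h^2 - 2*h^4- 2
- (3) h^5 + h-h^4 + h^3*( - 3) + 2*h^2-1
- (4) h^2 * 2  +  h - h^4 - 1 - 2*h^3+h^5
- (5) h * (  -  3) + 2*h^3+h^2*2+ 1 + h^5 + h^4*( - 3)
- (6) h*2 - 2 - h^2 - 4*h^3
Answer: 4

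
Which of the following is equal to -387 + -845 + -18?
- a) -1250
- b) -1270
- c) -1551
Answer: a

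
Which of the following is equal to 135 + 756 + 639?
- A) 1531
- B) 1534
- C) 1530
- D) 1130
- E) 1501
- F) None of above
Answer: C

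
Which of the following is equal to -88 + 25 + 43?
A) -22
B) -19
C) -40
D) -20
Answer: D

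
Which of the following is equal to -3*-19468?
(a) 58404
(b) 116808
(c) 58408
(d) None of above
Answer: a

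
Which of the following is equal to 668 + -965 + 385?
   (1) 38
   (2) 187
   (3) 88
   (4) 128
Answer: 3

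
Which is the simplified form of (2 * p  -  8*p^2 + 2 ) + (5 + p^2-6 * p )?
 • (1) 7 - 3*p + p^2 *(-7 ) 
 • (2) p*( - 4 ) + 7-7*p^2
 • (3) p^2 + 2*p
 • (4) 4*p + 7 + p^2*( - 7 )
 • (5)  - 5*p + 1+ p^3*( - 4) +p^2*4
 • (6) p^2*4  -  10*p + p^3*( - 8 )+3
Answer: 2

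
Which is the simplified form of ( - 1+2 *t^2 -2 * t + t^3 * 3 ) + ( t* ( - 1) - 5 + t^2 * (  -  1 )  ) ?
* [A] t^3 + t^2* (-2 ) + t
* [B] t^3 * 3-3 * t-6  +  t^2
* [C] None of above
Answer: B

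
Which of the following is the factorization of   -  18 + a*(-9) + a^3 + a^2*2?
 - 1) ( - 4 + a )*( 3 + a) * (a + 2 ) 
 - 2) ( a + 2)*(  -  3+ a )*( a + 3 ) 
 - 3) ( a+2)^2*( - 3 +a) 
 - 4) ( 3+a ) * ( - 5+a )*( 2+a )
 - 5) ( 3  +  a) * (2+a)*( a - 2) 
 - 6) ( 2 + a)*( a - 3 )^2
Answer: 2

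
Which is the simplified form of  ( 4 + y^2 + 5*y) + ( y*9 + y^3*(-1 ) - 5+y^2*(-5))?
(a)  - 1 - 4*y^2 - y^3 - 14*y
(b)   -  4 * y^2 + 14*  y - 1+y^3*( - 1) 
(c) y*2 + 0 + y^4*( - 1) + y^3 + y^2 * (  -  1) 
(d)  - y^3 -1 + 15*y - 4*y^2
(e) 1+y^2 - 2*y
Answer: b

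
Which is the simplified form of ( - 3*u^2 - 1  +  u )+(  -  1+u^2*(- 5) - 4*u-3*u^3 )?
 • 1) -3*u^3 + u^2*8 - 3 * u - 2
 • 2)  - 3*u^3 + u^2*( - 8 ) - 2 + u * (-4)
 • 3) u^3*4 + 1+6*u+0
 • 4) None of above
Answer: 4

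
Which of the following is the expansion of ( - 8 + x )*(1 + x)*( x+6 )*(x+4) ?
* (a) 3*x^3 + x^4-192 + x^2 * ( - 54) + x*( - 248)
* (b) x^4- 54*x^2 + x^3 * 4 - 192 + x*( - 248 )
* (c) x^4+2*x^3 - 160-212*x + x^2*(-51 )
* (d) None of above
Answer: a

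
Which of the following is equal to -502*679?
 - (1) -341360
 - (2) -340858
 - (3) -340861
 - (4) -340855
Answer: 2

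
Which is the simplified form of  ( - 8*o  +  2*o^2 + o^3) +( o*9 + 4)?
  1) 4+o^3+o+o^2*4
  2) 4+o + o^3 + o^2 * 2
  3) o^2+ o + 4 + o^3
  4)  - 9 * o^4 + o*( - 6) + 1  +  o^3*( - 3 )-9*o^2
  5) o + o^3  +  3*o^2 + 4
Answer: 2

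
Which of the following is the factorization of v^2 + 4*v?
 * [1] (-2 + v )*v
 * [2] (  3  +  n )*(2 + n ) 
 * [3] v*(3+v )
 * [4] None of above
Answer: 4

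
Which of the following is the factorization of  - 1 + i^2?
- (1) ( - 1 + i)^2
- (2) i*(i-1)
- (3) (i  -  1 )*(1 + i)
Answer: 3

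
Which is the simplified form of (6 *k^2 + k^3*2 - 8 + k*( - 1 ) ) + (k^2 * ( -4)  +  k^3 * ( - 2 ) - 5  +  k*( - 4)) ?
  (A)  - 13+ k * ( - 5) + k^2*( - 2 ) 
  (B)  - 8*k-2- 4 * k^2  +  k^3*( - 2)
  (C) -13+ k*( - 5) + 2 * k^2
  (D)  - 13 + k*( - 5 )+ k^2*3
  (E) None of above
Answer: C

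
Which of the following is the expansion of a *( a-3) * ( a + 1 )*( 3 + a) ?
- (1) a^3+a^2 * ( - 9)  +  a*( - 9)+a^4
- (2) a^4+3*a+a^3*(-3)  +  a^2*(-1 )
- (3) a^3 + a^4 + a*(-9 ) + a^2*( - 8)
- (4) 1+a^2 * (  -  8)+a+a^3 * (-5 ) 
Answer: 1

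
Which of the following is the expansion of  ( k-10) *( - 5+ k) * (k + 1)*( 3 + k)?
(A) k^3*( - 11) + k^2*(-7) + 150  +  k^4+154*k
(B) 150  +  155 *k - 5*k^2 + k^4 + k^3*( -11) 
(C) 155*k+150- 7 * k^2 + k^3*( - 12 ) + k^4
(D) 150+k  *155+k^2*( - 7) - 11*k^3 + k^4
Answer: D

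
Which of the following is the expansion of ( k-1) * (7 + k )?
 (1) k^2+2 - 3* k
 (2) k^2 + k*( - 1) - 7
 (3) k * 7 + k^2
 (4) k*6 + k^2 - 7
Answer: 4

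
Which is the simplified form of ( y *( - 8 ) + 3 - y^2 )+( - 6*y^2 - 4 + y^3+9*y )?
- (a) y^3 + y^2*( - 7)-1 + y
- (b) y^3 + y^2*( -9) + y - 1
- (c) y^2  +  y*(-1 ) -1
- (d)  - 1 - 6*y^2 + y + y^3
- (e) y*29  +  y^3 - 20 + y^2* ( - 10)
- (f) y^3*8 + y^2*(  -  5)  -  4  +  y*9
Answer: a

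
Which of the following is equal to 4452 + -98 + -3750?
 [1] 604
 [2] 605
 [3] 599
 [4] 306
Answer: 1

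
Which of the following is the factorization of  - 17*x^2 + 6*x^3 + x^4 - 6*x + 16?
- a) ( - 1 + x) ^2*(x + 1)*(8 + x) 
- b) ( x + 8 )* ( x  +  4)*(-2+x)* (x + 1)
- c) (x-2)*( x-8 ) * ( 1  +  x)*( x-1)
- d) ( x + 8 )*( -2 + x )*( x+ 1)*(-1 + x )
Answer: d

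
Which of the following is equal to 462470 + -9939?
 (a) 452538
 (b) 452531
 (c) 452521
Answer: b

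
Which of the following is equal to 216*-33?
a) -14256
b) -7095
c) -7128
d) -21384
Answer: c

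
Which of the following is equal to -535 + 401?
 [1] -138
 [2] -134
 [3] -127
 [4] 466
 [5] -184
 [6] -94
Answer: 2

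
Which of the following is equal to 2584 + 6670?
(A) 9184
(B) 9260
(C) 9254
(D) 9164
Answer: C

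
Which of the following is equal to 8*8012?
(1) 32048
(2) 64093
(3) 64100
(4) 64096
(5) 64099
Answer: 4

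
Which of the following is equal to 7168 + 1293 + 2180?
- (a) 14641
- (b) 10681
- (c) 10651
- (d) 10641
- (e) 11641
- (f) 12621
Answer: d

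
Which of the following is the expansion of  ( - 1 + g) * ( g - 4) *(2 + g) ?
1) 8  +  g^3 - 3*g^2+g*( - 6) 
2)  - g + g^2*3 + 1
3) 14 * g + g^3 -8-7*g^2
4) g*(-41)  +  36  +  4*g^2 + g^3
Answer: 1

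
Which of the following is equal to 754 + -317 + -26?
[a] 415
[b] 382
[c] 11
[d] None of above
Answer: d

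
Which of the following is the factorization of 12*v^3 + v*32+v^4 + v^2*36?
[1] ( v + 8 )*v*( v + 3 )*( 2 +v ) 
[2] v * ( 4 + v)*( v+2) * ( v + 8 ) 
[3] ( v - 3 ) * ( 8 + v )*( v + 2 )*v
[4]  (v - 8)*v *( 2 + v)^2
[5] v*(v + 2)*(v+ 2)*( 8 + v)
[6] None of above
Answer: 5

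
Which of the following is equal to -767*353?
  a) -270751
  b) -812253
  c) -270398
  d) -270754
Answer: a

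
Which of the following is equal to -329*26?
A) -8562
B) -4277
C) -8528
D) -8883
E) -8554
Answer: E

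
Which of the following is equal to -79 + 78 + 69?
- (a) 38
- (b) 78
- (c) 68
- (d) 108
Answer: c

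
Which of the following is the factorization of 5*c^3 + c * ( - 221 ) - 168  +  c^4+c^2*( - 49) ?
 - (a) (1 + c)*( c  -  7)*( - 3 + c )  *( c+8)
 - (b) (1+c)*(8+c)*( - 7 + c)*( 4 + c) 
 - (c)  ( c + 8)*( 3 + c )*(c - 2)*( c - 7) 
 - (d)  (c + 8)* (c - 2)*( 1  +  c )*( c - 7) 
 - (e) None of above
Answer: e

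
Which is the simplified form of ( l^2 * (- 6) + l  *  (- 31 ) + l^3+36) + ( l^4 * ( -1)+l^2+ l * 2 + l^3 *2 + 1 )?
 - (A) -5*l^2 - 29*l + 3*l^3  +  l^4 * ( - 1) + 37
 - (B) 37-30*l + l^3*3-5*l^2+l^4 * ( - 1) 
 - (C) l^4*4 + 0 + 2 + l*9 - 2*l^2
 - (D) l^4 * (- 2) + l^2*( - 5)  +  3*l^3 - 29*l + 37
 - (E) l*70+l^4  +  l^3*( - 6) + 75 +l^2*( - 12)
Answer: A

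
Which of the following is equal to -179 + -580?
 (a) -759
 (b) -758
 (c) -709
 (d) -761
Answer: a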